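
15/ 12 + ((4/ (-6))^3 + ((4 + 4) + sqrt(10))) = 12.12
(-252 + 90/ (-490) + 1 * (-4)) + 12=-11965/ 49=-244.18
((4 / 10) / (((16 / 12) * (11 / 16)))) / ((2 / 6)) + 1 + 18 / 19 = 3403 / 1045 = 3.26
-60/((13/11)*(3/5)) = -84.62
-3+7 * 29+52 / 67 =13452 / 67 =200.78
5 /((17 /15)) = 75 /17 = 4.41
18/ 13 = 1.38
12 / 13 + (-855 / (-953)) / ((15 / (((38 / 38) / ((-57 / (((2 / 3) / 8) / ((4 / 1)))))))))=548915 / 594672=0.92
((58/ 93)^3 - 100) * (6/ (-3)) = 160481176/ 804357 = 199.51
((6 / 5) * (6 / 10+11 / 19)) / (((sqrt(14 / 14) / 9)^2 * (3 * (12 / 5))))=1512 / 95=15.92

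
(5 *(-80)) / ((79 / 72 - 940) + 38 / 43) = 1238400 / 2904107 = 0.43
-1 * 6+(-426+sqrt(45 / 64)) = -432+3 * sqrt(5) / 8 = -431.16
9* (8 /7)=72 /7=10.29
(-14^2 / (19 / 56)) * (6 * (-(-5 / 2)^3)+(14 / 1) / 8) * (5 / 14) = -374360 / 19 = -19703.16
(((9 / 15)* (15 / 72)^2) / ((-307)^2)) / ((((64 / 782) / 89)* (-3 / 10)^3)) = -21749375 / 1954347264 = -0.01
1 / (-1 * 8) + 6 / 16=1 / 4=0.25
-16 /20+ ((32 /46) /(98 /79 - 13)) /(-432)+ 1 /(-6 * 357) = -549443863 /686521710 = -0.80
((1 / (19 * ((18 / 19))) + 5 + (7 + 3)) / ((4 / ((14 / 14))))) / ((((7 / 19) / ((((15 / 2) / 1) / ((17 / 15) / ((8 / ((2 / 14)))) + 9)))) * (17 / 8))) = 514900 / 128809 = 4.00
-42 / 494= -0.09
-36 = -36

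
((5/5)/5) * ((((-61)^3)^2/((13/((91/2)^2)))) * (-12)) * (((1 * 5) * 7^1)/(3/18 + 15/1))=-45440970186402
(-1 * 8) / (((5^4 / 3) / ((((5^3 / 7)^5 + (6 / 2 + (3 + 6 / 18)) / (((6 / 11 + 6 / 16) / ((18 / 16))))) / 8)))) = -823978122038 / 94539375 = -8715.71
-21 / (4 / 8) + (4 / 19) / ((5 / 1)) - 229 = -270.96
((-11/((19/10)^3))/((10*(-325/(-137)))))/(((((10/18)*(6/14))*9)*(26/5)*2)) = -10549/3477513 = -0.00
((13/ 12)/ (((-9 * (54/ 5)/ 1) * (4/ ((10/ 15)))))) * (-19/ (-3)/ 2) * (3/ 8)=-1235/ 559872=-0.00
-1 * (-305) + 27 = 332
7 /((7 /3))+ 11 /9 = 38 /9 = 4.22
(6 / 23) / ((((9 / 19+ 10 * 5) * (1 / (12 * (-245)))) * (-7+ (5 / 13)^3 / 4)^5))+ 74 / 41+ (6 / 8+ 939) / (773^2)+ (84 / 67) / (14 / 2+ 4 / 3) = 882999682865903248840876525470420001237 / 451013548992708901503350809825922896300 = 1.96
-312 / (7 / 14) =-624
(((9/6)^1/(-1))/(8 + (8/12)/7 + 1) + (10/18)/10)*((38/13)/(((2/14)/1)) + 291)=-34.06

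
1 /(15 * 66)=1 /990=0.00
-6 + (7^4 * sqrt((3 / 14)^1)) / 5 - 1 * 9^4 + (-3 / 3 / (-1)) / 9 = -6344.60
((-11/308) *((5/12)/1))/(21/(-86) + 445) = -215/6425832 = -0.00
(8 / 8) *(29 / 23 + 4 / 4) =52 / 23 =2.26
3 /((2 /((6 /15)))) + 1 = 8 /5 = 1.60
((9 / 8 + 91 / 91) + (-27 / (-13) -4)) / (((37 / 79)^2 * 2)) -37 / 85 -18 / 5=-86529751 / 24203920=-3.58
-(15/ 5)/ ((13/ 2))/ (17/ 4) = -24/ 221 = -0.11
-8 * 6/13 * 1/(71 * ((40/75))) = -90/923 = -0.10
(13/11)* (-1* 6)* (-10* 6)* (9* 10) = 421200/11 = 38290.91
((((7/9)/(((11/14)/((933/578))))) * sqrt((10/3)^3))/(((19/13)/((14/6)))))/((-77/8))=-15848560 * sqrt(30)/53817291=-1.61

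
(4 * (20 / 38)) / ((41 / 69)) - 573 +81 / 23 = -10139862 / 17917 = -565.94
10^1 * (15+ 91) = 1060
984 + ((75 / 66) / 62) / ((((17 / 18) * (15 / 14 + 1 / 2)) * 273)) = 1631415003 / 1657942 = 984.00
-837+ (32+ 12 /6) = -803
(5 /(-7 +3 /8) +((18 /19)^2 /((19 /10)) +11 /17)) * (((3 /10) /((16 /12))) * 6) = 60855759 /123599180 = 0.49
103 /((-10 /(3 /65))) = -309 /650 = -0.48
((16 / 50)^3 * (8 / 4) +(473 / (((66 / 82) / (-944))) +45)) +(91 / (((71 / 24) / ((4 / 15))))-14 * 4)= -1846310841263 / 3328125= -554760.06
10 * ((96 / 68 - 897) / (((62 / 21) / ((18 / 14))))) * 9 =-18498375 / 527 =-35101.28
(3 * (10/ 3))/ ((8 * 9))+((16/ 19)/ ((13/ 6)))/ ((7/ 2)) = 15557/ 62244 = 0.25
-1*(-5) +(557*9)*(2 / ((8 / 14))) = 17550.50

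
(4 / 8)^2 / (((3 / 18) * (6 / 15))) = 3.75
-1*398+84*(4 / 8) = -356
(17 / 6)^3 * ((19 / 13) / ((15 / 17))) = 1586899 / 42120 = 37.68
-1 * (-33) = 33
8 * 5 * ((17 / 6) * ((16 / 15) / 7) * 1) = 1088 / 63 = 17.27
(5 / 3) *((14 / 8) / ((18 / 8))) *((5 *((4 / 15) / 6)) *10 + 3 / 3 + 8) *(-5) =-17675 / 243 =-72.74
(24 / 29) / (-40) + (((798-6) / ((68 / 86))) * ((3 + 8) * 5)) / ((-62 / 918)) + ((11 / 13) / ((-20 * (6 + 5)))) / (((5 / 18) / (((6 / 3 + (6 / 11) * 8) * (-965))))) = -524262594894 / 642785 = -815611.12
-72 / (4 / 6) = -108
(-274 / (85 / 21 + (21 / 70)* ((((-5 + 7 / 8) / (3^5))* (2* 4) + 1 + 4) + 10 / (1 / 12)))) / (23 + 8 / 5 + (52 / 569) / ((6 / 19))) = -1104983775 / 4166196772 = -0.27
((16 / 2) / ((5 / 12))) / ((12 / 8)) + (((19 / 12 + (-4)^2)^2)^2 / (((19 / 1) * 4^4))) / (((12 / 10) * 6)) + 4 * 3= 499791597481 / 18154782720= 27.53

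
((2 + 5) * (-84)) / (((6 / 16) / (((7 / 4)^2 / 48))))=-2401 / 24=-100.04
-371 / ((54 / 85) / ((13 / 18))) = -409955 / 972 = -421.76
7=7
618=618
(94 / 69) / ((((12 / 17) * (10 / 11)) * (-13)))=-8789 / 53820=-0.16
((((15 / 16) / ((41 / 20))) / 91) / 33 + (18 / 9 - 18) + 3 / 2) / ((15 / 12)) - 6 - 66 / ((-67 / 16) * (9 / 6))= -97511741 / 13748735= -7.09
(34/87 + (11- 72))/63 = -5273/5481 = -0.96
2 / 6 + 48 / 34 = 89 / 51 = 1.75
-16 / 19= -0.84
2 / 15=0.13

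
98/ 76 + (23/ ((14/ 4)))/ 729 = 251795/ 193914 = 1.30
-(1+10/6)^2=-64/9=-7.11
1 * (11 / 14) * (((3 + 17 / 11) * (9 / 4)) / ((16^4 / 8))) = 225 / 229376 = 0.00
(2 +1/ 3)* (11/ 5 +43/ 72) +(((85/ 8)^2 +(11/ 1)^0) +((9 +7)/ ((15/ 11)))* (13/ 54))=3194437/ 25920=123.24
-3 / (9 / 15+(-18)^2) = -5 / 541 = -0.01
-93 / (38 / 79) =-193.34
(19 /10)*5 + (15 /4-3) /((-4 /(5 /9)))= 451 /48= 9.40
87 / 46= 1.89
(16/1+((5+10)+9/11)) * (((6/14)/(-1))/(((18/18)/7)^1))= -95.45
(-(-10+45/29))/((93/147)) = 12005/899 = 13.35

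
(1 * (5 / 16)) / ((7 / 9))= 45 / 112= 0.40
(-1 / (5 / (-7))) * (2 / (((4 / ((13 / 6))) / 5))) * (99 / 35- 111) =-820.30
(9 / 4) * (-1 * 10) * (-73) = 3285 / 2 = 1642.50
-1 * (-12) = 12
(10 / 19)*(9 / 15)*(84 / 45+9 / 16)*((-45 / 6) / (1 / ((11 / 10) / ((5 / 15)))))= -57717 / 3040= -18.99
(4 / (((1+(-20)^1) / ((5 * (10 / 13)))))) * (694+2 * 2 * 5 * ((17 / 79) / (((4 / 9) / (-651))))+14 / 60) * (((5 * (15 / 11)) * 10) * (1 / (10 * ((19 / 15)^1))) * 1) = 477097500 / 19513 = 24450.24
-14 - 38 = -52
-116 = -116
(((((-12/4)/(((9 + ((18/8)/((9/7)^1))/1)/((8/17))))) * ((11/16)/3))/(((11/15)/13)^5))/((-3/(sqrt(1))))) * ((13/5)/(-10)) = -48871441125/10702571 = -4566.33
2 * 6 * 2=24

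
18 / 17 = 1.06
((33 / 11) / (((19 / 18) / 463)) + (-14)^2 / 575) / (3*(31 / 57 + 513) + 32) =7189937 / 8590500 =0.84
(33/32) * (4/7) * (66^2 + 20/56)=2012637/784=2567.14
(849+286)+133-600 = 668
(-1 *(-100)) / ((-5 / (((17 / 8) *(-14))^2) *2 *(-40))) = 14161 / 64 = 221.27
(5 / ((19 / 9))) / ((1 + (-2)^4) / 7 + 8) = 315 / 1387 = 0.23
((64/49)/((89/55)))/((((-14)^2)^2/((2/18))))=220/94236849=0.00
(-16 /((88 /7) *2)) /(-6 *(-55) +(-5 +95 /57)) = -3 /1540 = -0.00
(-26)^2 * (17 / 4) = 2873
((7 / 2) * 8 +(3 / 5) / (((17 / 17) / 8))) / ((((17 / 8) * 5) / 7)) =9184 / 425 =21.61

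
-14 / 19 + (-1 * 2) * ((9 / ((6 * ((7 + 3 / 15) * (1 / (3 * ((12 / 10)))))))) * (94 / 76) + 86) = -13269 / 76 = -174.59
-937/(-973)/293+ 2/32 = 300081/4561424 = 0.07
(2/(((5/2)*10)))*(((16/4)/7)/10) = 0.00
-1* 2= -2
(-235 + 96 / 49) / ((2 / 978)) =-5583891 / 49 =-113956.96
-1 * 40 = -40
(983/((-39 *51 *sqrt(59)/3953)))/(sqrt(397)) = -65861 *sqrt(23423)/789633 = -12.77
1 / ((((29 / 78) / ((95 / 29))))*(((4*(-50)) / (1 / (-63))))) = 247 / 353220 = 0.00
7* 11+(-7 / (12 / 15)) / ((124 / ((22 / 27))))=515207 / 6696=76.94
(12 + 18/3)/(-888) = -0.02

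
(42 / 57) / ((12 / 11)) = 77 / 114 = 0.68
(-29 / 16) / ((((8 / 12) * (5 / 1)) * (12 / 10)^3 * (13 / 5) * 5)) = -725 / 29952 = -0.02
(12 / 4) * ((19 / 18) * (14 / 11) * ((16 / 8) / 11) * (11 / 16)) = 133 / 264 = 0.50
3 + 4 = 7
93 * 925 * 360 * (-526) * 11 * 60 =-10751198040000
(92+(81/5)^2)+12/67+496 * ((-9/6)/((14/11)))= -2696191/11725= -229.95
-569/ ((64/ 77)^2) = -3373601/ 4096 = -823.63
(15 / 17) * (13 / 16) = 195 / 272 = 0.72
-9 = -9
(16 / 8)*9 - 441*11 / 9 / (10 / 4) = -988 / 5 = -197.60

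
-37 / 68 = -0.54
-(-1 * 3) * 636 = 1908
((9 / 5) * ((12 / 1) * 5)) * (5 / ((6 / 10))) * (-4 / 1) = -3600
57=57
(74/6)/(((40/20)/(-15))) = -92.50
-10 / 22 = -5 / 11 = -0.45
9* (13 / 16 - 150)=-21483 / 16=-1342.69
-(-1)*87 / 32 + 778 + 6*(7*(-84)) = -87913 / 32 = -2747.28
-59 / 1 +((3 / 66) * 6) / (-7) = -4546 / 77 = -59.04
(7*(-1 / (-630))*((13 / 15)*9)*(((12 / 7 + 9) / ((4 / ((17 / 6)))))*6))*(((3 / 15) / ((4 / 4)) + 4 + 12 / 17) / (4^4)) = 5421 / 71680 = 0.08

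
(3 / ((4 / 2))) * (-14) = -21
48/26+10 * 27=3534/13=271.85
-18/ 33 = -6/ 11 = -0.55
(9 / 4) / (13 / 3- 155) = -27 / 1808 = -0.01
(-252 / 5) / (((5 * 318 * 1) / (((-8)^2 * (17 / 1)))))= -45696 / 1325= -34.49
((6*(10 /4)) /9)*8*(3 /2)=20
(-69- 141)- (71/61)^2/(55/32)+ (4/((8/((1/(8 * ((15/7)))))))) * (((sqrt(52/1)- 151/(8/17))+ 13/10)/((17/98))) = -294497007193/1113323200+ 343 * sqrt(13)/1020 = -263.31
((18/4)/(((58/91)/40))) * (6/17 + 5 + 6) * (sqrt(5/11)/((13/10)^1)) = 1215900 * sqrt(55)/5423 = 1662.80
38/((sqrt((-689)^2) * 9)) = 38/6201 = 0.01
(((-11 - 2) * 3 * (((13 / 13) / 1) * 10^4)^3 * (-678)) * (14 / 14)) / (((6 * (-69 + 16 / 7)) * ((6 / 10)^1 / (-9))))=990867237687366.17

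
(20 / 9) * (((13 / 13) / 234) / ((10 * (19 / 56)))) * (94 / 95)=5264 / 1900665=0.00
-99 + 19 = -80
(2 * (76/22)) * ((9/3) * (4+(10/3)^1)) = 152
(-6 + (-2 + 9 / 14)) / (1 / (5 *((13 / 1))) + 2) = -6695 / 1834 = -3.65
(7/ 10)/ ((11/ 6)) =21/ 55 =0.38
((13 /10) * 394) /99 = 2561 /495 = 5.17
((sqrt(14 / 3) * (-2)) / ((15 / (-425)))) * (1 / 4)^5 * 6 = 85 * sqrt(42) / 768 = 0.72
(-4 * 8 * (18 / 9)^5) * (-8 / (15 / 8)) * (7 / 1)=458752 / 15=30583.47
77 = 77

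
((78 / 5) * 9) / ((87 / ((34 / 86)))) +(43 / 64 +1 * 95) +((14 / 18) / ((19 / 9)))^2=96.45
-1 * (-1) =1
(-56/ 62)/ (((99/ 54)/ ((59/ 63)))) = -472/ 1023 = -0.46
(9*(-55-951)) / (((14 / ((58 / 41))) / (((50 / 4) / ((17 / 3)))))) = -9846225 / 4879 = -2018.08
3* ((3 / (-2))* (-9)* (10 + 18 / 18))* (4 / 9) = 198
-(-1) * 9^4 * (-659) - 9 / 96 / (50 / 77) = -6917918631 / 1600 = -4323699.14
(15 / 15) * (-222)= -222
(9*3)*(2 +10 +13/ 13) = 351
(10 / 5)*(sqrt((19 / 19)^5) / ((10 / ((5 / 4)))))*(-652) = -163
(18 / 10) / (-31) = -9 / 155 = -0.06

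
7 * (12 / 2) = 42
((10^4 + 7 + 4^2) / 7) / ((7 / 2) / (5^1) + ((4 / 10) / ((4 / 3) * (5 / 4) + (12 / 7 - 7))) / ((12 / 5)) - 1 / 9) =68557320 / 25991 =2637.73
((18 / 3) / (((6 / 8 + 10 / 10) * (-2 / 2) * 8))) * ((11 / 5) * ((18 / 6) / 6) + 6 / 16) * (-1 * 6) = 531 / 140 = 3.79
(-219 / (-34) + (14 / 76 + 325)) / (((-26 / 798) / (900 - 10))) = -2001979350 / 221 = -9058730.09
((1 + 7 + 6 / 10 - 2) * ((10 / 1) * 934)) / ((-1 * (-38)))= 30822 / 19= 1622.21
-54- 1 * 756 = -810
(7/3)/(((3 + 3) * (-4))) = -7/72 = -0.10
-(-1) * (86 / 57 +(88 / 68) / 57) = 1484 / 969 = 1.53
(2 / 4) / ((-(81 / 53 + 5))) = -53 / 692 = -0.08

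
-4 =-4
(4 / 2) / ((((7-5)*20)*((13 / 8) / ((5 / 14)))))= 1 / 91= 0.01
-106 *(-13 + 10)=318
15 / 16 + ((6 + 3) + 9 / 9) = 175 / 16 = 10.94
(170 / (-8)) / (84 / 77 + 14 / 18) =-1683 / 148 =-11.37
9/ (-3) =-3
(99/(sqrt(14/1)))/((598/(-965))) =-95535 * sqrt(14)/8372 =-42.70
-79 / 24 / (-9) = 79 / 216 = 0.37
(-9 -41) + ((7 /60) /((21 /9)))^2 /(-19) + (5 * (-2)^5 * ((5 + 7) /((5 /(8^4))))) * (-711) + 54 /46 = 1118306255.17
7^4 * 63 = 151263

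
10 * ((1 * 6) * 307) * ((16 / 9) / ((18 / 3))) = 49120 / 9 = 5457.78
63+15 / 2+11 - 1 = 161 / 2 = 80.50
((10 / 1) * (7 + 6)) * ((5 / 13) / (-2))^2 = 4.81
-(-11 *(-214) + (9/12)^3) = -150683/64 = -2354.42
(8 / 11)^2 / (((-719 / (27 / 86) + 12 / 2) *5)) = -216 / 4663945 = -0.00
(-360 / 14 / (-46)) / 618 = 15 / 16583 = 0.00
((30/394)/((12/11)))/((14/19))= 0.09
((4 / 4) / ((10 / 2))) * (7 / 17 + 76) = 1299 / 85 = 15.28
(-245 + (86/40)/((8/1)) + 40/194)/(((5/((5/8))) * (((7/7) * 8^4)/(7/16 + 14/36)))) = -451608451/73232547840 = -0.01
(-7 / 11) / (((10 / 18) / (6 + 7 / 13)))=-1071 / 143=-7.49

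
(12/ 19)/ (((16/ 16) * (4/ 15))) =45/ 19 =2.37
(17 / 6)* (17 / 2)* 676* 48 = 781456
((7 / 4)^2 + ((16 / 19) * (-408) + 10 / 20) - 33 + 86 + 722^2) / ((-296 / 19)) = -158383083 / 4736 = -33442.37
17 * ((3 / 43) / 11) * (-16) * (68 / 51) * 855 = -930240 / 473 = -1966.68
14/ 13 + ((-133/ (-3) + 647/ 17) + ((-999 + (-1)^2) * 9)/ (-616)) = 20022253/ 204204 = 98.05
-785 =-785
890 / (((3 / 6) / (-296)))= -526880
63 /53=1.19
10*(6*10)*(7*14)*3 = 176400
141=141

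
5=5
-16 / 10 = -8 / 5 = -1.60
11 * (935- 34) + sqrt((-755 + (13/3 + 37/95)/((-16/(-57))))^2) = 425967/40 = 10649.18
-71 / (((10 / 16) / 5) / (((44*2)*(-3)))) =149952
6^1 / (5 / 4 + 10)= 0.53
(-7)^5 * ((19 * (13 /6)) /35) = -593047 /30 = -19768.23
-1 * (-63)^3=250047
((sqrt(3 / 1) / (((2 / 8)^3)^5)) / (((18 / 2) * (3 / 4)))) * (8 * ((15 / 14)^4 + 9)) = 94577327341568 * sqrt(3) / 7203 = 22742292961.22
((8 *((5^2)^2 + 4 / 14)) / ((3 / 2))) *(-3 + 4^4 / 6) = 396848 / 3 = 132282.67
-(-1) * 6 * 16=96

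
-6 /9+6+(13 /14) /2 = 5.80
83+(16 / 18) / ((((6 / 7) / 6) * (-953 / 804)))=222289 / 2859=77.75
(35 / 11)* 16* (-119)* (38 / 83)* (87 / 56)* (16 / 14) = -4924.60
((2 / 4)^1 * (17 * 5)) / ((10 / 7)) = 29.75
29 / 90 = 0.32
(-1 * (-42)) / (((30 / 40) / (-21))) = -1176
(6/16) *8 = 3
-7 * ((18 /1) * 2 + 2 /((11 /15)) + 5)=-3367 /11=-306.09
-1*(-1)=1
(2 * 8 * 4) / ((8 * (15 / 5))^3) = 1 / 216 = 0.00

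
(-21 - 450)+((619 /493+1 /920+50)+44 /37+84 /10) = -6883092031 /16781720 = -410.15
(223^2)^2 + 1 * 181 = 2472973622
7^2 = 49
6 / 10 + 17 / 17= 8 / 5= 1.60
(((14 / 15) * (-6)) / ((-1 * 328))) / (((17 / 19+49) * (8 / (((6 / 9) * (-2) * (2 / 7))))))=-19 / 1166040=-0.00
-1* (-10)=10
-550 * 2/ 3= -366.67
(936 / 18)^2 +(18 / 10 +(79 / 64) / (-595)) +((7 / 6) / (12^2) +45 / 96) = 556496695 / 205632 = 2706.27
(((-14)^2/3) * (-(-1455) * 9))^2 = 731948691600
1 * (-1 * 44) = -44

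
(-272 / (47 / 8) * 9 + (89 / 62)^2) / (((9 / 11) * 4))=-823994699 / 6504048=-126.69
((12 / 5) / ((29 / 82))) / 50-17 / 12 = -1.28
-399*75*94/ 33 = -937650/ 11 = -85240.91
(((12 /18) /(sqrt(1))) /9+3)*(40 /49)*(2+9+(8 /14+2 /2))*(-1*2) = -584320 /9261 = -63.09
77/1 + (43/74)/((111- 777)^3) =1683236470565/21860213904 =77.00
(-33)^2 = 1089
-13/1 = -13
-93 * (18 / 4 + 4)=-1581 / 2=-790.50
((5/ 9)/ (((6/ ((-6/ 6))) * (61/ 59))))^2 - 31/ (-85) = 343760641/ 922287060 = 0.37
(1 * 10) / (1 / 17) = 170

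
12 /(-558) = -2 /93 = -0.02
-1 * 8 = -8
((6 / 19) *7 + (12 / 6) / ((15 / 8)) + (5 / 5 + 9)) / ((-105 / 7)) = -3784 / 4275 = -0.89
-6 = -6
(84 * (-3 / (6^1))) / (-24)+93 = 379 / 4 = 94.75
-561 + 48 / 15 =-2789 / 5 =-557.80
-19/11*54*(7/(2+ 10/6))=-21546/121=-178.07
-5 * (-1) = 5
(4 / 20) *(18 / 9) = 2 / 5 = 0.40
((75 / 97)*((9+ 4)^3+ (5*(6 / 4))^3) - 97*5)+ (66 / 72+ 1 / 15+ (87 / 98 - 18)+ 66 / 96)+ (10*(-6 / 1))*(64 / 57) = 31580578637 / 21673680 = 1457.09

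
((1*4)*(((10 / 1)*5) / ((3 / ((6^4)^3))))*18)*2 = 5224277606400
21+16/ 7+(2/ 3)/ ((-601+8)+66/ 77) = 2026807/ 87045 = 23.28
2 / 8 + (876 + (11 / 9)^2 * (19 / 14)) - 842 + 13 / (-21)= 80873 / 2268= 35.66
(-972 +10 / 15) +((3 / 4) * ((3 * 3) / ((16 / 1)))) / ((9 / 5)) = -186451 / 192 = -971.10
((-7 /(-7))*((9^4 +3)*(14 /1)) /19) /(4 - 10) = -15316 /19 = -806.11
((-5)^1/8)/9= -5/72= -0.07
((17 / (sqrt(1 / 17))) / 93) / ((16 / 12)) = 17 * sqrt(17) / 124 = 0.57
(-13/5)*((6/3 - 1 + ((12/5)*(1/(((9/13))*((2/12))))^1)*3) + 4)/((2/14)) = -30667/25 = -1226.68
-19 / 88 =-0.22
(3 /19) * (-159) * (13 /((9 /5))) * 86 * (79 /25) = -4681066 /95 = -49274.38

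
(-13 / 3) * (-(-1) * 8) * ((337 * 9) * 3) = -315432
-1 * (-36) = 36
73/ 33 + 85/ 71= 3.41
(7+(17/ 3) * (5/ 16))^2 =177241/ 2304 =76.93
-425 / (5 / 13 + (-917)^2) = -5525 / 10931562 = -0.00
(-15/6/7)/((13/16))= -40/91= -0.44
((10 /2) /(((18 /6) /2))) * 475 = 4750 /3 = 1583.33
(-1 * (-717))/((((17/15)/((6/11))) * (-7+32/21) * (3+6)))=-30114/4301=-7.00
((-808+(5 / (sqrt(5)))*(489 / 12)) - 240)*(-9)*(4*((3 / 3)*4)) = 150912 - 5868*sqrt(5) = 137790.75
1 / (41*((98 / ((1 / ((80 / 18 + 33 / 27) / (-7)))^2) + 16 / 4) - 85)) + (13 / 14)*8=321869 / 43337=7.43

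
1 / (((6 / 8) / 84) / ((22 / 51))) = 2464 / 51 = 48.31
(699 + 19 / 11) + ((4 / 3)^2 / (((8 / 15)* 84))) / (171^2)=28399093183 / 40528026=700.73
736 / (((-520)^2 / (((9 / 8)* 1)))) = 207 / 67600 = 0.00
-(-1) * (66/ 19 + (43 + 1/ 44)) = 38871/ 836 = 46.50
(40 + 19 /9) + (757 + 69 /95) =683861 /855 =799.84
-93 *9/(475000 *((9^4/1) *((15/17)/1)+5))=-14229/46787500000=-0.00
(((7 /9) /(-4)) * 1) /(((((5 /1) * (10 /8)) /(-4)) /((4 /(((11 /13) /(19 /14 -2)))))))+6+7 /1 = 3471 /275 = 12.62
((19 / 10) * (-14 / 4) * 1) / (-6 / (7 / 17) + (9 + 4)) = 931 / 220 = 4.23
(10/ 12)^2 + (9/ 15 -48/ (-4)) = 2393/ 180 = 13.29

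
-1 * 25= -25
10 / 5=2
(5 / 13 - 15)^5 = -247609900000 / 371293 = -666885.45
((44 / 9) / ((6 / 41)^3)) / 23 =758131 / 11178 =67.82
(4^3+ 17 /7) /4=465 /28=16.61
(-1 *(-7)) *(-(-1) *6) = 42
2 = 2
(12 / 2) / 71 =6 / 71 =0.08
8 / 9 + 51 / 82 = 1115 / 738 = 1.51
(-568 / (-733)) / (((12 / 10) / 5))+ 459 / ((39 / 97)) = 32727659 / 28587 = 1144.84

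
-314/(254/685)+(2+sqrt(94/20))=-107291/127+sqrt(470)/10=-842.64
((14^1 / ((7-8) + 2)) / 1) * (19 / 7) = 38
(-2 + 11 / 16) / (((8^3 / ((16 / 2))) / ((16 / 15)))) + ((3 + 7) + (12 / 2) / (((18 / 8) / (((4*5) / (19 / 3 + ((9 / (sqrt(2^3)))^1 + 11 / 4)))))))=55603839 / 3335360 - 17280*sqrt(2) / 10423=14.33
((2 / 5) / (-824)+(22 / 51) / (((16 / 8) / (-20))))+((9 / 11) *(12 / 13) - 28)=-474128653 / 15023580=-31.56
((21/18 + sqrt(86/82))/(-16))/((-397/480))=30 *sqrt(1763)/16277 + 35/397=0.17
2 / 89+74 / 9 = 6604 / 801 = 8.24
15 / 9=5 / 3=1.67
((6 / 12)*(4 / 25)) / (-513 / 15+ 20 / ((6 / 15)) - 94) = -2 / 1955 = -0.00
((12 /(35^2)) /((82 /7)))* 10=12 /1435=0.01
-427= -427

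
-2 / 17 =-0.12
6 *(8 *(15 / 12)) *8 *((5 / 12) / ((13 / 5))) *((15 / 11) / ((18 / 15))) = 12500 / 143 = 87.41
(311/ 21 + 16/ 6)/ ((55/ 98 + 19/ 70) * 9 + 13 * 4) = 12845/ 43728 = 0.29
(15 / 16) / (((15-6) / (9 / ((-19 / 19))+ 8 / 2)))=-25 / 48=-0.52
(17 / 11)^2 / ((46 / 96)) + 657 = 1842303 / 2783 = 661.98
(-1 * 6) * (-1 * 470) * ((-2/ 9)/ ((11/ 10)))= -18800/ 33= -569.70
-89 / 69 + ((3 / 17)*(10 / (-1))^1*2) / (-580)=-43670 / 34017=-1.28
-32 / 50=-16 / 25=-0.64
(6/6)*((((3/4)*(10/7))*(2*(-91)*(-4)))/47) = 780/47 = 16.60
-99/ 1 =-99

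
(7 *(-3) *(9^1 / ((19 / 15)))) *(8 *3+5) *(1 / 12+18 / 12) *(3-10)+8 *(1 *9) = 192123 / 4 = 48030.75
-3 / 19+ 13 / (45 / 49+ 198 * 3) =-75350 / 553869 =-0.14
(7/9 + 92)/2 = 835/18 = 46.39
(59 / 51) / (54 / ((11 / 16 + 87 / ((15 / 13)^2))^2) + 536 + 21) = 370469028779 / 178375384412967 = 0.00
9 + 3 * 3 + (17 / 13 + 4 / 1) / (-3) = 16.23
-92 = -92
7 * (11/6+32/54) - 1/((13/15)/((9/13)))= 147683/9126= 16.18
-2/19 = -0.11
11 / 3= 3.67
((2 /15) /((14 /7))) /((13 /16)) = 16 /195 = 0.08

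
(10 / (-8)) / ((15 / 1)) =-0.08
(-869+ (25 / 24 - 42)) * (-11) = 240229 / 24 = 10009.54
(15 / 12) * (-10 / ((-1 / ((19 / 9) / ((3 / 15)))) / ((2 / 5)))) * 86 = 40850 / 9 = 4538.89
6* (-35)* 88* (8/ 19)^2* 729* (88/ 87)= -25291284480/ 10469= -2415826.20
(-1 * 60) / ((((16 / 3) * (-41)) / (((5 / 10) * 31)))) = 1395 / 328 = 4.25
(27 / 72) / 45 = 1 / 120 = 0.01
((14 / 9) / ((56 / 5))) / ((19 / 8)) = 10 / 171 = 0.06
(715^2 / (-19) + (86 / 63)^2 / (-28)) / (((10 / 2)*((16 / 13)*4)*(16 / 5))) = -92322095489 / 270273024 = -341.59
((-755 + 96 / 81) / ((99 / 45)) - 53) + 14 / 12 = -234319 / 594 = -394.48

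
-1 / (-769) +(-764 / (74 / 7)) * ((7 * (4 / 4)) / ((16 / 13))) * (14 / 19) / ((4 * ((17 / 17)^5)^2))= -654922213 / 8649712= -75.72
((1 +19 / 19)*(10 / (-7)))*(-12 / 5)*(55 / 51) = 7.39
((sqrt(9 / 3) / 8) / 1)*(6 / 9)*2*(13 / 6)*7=91*sqrt(3) / 36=4.38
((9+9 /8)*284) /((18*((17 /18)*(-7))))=-5751 /238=-24.16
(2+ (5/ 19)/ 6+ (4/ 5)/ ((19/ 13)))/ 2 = 1477/ 1140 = 1.30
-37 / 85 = -0.44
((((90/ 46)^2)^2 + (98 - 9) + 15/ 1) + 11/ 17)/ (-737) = -567547764/ 3506127889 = -0.16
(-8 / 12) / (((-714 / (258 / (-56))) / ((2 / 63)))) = -43 / 314874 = -0.00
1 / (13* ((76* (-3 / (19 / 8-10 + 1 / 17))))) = 343 / 134368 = 0.00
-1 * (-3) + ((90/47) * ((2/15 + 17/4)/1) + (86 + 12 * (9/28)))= 66623/658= 101.25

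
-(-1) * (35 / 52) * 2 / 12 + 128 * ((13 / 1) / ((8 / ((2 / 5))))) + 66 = 232927 / 1560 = 149.31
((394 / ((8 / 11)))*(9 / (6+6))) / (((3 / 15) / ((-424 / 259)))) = -1722765 / 518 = -3325.80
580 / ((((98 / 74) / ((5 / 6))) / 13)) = 697450 / 147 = 4744.56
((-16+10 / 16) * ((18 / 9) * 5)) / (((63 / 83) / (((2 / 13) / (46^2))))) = -17015 / 1155336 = -0.01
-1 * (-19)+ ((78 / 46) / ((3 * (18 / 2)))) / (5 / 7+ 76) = 19.00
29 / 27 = 1.07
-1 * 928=-928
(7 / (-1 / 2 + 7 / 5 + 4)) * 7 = 10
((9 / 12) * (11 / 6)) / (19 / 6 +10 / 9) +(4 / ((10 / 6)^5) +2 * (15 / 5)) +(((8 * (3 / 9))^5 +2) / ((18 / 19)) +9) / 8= 4939787017 / 191362500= 25.81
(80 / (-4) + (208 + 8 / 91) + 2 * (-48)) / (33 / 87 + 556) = 48604 / 293657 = 0.17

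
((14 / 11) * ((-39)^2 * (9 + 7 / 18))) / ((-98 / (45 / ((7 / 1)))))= -1285245 / 1078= -1192.25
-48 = -48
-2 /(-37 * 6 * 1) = 1 /111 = 0.01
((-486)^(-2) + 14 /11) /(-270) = -661351 /140300424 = -0.00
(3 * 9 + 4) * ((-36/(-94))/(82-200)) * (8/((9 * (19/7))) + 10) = -54746/52687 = -1.04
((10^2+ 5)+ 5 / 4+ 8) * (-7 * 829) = -2651971 / 4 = -662992.75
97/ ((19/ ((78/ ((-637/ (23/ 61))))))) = -0.24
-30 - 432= -462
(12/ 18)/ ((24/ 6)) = 1/ 6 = 0.17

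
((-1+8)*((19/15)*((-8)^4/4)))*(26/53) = 3540992/795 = 4454.08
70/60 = 7/6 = 1.17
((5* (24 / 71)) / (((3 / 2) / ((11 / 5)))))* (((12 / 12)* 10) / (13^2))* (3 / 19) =0.02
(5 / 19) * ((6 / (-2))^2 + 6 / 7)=345 / 133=2.59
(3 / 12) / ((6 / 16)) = 0.67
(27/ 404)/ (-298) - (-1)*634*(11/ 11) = 76328501/ 120392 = 634.00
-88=-88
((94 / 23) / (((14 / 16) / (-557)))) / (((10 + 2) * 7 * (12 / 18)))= -46.46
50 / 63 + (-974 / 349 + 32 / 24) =-14596 / 21987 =-0.66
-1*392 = -392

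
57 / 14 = 4.07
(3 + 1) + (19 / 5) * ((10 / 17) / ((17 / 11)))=1574 / 289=5.45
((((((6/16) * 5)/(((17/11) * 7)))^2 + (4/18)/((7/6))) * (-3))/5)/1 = -599563/4531520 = -0.13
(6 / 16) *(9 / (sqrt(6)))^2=81 / 16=5.06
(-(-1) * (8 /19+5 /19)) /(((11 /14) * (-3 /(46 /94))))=-4186 /29469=-0.14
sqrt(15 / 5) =sqrt(3) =1.73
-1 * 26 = -26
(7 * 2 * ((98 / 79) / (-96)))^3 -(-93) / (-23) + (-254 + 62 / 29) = -1163404075288573 / 4546119347712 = -255.91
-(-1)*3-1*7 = -4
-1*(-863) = 863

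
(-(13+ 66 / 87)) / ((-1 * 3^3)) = 133 / 261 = 0.51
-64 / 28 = -16 / 7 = -2.29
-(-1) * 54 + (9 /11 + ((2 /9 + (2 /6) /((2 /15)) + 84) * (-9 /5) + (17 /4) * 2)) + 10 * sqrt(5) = -5103 /55 + 10 * sqrt(5) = -70.42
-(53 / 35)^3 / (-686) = 148877 / 29412250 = 0.01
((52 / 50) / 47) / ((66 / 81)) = 351 / 12925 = 0.03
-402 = -402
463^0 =1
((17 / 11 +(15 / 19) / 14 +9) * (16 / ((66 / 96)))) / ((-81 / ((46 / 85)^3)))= -386490887168 / 800532203625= -0.48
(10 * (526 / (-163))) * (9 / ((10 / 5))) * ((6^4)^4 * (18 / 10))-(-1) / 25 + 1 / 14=-42068673050974611243 / 57050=-737400053478959.01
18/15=6/5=1.20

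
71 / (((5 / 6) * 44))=213 / 110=1.94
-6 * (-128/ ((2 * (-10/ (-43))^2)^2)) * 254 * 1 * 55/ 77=11909149.08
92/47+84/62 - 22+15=-5373/1457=-3.69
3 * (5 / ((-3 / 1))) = -5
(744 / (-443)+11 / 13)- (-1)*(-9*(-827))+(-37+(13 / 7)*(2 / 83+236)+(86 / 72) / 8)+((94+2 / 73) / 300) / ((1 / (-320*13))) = 2300239319254997 / 351729312480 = 6539.80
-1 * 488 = -488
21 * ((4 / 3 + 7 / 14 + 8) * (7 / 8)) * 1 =2891 / 16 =180.69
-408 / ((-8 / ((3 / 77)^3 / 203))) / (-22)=-0.00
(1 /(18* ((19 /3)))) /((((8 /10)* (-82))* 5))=-1 /37392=-0.00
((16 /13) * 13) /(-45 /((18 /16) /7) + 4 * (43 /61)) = -244 /4227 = -0.06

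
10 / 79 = 0.13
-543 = -543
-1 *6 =-6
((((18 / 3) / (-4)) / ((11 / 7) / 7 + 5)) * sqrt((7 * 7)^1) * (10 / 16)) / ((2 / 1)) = -5145 / 8192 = -0.63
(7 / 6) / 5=7 / 30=0.23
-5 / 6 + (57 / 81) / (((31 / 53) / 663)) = 444629 / 558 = 796.83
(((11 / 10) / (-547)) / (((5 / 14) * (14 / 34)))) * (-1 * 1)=187 / 13675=0.01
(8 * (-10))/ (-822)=40/ 411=0.10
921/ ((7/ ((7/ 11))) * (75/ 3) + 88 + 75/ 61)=2.53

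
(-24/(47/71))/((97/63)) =-23.55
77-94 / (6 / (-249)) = 3978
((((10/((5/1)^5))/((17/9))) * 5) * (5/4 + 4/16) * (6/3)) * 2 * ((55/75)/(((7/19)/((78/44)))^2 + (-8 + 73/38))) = -39533832/6402274375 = -0.01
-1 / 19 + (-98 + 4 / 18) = -16729 / 171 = -97.83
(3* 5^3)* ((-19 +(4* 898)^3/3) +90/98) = 283867110131750/49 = 5793206329219.39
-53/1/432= -53/432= -0.12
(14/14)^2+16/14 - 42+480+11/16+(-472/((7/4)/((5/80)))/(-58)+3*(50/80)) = 1438851/3248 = 443.00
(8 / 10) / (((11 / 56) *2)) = 112 / 55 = 2.04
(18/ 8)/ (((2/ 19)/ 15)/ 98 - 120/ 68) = -2136645/ 1675732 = -1.28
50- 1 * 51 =-1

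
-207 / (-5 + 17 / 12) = 2484 / 43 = 57.77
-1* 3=-3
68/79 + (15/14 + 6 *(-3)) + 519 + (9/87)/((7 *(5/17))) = 502.98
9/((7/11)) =99/7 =14.14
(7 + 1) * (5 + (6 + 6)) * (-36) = -4896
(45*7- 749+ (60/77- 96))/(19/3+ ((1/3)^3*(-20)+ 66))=-1100250/148841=-7.39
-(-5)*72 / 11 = 360 / 11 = 32.73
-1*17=-17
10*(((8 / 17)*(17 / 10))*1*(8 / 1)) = 64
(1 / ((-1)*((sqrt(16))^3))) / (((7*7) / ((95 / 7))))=-95 / 21952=-0.00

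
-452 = -452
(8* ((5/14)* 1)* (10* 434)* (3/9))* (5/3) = 6888.89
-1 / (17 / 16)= -0.94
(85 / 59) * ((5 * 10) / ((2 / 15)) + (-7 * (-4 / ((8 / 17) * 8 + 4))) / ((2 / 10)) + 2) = 1108060 / 1947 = 569.11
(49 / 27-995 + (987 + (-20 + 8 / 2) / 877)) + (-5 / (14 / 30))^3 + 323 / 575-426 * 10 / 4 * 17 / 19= -194188731387136 / 88731724725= -2188.49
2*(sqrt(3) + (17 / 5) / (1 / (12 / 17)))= 2*sqrt(3) + 24 / 5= 8.26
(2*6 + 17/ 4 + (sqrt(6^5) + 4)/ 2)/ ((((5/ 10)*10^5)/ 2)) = 73/ 100000 + 9*sqrt(6)/ 12500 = 0.00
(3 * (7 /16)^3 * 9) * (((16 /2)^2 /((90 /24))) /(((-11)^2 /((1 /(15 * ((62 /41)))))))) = 0.01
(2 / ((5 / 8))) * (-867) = -13872 / 5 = -2774.40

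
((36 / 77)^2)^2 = 1679616 / 35153041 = 0.05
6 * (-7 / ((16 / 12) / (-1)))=31.50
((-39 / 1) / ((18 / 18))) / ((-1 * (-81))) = -13 / 27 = -0.48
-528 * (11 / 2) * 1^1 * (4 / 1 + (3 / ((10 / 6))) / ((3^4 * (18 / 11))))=-1573484 / 135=-11655.44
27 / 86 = 0.31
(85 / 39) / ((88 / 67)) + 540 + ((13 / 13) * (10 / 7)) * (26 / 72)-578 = -2581961 / 72072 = -35.82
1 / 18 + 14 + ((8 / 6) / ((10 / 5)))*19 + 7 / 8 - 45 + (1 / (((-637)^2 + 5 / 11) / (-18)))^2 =-780090816529225 / 44825649478416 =-17.40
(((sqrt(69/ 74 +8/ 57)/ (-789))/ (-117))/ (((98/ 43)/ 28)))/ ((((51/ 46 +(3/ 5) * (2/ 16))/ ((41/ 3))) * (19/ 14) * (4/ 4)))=0.00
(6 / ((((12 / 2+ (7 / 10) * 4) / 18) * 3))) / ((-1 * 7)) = -45 / 77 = -0.58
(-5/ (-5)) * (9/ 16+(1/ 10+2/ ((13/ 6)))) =1649/ 1040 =1.59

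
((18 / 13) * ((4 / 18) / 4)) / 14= 1 / 182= 0.01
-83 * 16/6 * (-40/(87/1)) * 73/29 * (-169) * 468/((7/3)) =-51116632320/5887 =-8682967.95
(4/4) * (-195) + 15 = -180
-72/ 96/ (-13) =3/ 52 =0.06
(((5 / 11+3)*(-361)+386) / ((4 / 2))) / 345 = -4736 / 3795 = -1.25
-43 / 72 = -0.60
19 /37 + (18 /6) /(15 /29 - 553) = 301199 /592814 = 0.51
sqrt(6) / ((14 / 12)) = 6 * sqrt(6) / 7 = 2.10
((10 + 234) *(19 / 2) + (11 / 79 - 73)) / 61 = 177366 / 4819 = 36.81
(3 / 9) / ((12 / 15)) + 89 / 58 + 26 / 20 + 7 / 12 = 556 / 145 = 3.83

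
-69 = -69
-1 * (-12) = 12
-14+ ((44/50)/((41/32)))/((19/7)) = -267722/19475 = -13.75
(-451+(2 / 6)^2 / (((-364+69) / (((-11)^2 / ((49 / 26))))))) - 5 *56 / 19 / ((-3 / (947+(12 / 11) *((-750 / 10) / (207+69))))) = 2626195686463 / 625366665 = 4199.45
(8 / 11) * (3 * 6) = 144 / 11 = 13.09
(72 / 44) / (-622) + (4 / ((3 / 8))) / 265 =0.04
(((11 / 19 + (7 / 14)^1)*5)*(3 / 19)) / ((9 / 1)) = 205 / 2166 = 0.09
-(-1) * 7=7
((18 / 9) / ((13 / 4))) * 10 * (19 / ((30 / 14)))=2128 / 39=54.56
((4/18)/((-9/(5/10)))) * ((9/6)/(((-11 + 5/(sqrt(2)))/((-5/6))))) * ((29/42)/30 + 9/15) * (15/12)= -43175/35435232 - 19625 * sqrt(2)/70870464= -0.00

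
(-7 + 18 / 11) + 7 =18 / 11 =1.64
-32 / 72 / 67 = -4 / 603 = -0.01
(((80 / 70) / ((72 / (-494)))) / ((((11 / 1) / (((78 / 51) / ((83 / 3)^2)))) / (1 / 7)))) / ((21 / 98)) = -0.00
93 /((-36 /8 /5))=-310 /3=-103.33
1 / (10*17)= 1 / 170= 0.01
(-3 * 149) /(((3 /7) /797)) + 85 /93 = -77308118 /93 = -831270.09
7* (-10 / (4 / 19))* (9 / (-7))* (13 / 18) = 1235 / 4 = 308.75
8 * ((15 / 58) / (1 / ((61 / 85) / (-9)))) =-244 / 1479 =-0.16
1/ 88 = 0.01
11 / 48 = 0.23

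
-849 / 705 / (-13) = 283 / 3055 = 0.09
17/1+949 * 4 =3813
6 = 6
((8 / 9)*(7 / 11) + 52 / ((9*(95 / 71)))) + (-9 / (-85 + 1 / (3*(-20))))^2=1197902370332 / 244719990405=4.89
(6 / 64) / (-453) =-1 / 4832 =-0.00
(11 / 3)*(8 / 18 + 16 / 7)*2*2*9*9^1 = 22704 / 7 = 3243.43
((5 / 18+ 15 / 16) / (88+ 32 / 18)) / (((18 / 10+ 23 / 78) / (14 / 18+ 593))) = 3.84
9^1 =9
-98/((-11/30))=2940/11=267.27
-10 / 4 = -5 / 2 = -2.50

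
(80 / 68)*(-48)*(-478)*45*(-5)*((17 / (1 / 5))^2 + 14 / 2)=-746689536000 / 17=-43922913882.35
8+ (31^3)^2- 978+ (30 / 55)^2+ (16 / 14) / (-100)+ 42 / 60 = 887502711.99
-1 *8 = -8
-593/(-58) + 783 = 46007/58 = 793.22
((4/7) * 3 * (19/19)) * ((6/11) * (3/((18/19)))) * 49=1596/11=145.09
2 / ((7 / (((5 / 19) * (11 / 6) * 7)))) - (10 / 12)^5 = 83185 / 147744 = 0.56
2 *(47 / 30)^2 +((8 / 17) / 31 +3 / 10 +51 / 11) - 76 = -86267491 / 1304325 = -66.14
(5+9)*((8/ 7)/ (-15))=-16/ 15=-1.07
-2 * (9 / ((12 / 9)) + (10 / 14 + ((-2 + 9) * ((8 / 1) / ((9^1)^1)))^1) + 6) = -39.37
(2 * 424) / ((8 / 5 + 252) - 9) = 4240 / 1223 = 3.47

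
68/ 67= 1.01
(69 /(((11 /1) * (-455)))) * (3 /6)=-69 /10010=-0.01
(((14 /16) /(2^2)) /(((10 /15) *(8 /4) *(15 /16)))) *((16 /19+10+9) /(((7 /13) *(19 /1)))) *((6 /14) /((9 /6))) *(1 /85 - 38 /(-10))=0.37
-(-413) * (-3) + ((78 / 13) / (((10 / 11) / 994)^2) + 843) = 179318634 / 25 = 7172745.36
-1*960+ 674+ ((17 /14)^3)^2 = -2129309727 /7529536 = -282.79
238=238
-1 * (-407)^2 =-165649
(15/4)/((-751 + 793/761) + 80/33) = -376695/75091256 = -0.01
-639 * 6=-3834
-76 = -76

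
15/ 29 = 0.52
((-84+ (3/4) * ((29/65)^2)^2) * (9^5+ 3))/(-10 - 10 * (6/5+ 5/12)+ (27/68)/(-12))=72227704917621456/381628511875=189261.82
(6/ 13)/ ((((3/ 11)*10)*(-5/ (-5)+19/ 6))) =66/ 1625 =0.04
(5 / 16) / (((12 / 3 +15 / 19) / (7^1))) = 95 / 208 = 0.46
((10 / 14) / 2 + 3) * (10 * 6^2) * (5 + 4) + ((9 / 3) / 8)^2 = 4873023 / 448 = 10877.28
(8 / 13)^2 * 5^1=320 / 169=1.89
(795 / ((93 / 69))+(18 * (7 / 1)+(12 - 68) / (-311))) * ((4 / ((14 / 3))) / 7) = 41418822 / 472409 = 87.68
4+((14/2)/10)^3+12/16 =5093/1000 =5.09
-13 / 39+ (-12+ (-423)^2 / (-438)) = -420.85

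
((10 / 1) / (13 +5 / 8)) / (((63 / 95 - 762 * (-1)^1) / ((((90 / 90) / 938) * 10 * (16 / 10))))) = 60800 / 3703869813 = 0.00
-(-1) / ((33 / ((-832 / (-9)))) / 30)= 8320 / 99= 84.04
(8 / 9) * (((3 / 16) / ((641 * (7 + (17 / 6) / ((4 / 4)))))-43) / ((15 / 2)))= -26019454 / 5105565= -5.10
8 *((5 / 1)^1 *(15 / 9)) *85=17000 / 3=5666.67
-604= -604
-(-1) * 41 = 41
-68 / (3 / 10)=-680 / 3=-226.67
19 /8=2.38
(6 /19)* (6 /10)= 18 /95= 0.19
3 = 3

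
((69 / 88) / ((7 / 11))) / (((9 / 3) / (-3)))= -69 / 56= -1.23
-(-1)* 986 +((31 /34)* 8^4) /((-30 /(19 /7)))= 1156874 /1785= 648.11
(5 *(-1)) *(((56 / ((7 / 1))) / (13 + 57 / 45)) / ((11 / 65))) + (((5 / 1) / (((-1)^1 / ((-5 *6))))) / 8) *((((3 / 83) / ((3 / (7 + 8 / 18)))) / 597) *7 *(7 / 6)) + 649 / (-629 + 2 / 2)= -11588573349239 / 659266541208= -17.58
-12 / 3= -4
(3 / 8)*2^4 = 6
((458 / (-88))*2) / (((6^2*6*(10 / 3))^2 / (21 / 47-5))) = 24503 / 268012800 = 0.00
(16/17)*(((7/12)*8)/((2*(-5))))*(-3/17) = 112/1445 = 0.08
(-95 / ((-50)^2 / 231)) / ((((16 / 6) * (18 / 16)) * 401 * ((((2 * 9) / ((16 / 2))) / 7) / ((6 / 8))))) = -10241 / 601500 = -0.02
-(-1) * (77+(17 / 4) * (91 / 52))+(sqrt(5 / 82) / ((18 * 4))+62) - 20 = 126.44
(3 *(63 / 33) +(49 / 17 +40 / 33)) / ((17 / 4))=22040 / 9537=2.31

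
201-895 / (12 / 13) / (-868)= 2105251 / 10416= 202.12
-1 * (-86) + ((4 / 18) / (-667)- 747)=-3967985 / 6003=-661.00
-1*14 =-14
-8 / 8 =-1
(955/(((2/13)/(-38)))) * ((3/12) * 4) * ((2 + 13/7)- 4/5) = -5047939/7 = -721134.14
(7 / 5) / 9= 7 / 45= 0.16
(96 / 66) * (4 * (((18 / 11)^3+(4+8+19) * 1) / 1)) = 205.86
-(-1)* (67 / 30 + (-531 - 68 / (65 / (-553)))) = 3881 / 78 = 49.76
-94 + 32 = -62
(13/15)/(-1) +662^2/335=1313861/1005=1307.32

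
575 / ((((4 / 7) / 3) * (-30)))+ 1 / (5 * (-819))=-3296483 / 32760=-100.63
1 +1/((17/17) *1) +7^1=9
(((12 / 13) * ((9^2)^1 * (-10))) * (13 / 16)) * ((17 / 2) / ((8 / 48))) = -61965 / 2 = -30982.50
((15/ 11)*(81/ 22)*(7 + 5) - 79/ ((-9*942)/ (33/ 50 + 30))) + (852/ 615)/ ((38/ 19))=42918990929/ 700989300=61.23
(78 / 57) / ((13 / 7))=14 / 19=0.74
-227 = -227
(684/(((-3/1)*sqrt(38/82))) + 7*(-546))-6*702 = -8034-12*sqrt(779) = -8368.93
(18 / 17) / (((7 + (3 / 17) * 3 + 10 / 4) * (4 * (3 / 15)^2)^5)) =1006.81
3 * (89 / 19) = 267 / 19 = 14.05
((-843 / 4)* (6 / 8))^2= 6395841 / 256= 24983.75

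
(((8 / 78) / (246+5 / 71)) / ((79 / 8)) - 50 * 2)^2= 28974673941281357584 / 2897469840078801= 9999.99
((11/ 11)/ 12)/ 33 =1/ 396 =0.00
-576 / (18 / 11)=-352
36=36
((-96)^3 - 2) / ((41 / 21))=-18579498 / 41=-453158.49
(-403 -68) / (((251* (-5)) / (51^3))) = 62478621 / 1255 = 49783.76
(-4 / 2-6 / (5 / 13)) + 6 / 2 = -73 / 5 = -14.60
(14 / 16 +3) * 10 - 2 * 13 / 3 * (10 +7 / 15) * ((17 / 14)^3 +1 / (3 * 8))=-23605087 / 185220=-127.44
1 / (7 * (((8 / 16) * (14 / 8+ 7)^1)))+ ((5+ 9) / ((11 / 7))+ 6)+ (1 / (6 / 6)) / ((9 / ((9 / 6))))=244303 / 16170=15.11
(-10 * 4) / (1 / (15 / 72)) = -8.33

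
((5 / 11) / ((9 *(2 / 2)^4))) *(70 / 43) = 350 / 4257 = 0.08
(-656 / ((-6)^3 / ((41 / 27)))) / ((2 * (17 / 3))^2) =1681 / 46818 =0.04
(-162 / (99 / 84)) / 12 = -126 / 11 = -11.45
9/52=0.17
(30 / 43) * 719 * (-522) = -11259540 / 43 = -261849.77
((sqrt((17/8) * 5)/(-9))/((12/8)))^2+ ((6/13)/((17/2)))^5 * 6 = 44812728815921/768632763117258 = 0.06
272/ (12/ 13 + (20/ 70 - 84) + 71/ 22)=-544544/ 159287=-3.42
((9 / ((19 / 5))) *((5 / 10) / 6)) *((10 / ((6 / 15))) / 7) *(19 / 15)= 25 / 28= 0.89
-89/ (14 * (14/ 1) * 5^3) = -89/ 24500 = -0.00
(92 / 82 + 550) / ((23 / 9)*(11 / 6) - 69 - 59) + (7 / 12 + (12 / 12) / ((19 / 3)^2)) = -4566432023 / 1182718308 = -3.86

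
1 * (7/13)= 7/13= 0.54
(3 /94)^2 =9 /8836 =0.00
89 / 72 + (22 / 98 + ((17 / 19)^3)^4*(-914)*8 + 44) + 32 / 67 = -982959683991720111771181 / 523174527309182872536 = -1878.84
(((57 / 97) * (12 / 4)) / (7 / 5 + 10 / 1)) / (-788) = -15 / 76436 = -0.00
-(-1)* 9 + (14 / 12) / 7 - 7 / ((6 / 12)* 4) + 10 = 47 / 3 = 15.67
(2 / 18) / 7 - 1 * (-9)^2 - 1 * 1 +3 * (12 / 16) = -20093 / 252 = -79.73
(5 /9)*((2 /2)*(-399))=-665 /3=-221.67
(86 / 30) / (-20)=-43 / 300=-0.14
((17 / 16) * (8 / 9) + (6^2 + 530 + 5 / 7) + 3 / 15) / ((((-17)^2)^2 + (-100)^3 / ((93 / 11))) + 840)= -11090281 / 662429670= -0.02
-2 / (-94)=1 / 47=0.02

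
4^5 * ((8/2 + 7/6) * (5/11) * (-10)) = -24048.48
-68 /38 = -34 /19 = -1.79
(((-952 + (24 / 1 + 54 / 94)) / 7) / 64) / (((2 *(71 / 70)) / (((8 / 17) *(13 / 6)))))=-2833285 / 2722992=-1.04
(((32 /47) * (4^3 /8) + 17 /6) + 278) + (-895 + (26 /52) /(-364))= -62484017 /102648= -608.72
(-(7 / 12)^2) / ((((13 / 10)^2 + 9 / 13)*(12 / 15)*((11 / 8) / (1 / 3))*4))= -79625 / 7358472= -0.01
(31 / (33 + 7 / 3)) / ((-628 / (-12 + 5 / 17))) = 18507 / 1131656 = 0.02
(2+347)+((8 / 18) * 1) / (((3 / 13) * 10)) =47141 / 135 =349.19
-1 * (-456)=456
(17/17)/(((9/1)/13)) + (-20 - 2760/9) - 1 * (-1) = -2918/9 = -324.22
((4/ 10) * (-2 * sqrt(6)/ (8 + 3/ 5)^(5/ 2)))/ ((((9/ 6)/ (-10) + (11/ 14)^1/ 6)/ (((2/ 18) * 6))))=700 * sqrt(1290)/ 79507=0.32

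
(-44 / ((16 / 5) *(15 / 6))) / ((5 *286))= -0.00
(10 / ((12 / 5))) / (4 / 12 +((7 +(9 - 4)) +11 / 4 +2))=10 / 41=0.24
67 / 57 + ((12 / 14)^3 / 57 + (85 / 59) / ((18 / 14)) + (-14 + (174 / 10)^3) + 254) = 5510.33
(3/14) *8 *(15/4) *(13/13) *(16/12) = 60/7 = 8.57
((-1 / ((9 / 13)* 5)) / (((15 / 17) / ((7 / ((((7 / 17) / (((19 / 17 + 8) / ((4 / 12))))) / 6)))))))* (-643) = 8810386 / 15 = 587359.07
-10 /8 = -5 /4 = -1.25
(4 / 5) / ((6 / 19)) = 38 / 15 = 2.53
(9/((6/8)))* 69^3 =3942108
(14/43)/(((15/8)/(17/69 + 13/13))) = 224/1035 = 0.22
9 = 9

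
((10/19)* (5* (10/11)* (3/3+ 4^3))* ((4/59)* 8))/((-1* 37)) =-2.28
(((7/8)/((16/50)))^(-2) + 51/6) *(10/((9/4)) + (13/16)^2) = 6219416737/141120000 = 44.07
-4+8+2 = 6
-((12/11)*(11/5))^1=-12/5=-2.40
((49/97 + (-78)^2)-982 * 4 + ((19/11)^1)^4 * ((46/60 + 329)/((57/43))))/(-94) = -558663450767/12014697420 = -46.50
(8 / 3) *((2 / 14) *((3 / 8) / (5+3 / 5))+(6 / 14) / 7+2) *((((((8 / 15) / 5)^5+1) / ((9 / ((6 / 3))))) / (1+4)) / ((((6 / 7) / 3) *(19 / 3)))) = 0.14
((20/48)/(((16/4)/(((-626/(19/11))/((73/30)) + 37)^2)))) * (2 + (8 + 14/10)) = 24105978121/1620016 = 14880.09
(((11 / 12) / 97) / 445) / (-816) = -0.00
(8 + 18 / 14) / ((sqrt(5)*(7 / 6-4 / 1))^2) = 0.23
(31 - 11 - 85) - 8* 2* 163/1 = -2673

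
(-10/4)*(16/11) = -40/11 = -3.64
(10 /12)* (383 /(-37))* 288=-2484.32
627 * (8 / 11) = 456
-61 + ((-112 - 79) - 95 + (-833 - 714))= -1894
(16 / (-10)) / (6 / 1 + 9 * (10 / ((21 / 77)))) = -1 / 210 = -0.00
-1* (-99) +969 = 1068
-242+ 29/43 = -241.33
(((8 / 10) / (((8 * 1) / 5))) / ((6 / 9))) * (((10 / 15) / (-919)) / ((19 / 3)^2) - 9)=-8957511 / 1327036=-6.75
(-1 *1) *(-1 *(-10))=-10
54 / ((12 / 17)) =153 / 2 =76.50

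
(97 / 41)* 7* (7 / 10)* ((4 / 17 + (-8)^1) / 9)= -104566 / 10455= -10.00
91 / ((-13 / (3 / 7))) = -3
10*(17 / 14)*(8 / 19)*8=5440 / 133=40.90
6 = 6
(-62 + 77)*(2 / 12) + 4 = 6.50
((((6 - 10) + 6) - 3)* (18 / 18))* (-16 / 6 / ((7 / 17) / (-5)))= -680 / 21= -32.38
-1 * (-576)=576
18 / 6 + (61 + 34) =98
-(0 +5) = -5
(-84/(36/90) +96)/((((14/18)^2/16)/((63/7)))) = -1329696/49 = -27136.65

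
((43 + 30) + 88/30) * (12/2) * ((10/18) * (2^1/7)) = 4556/63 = 72.32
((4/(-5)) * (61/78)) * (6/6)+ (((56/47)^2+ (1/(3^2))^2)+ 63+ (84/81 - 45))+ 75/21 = 23.41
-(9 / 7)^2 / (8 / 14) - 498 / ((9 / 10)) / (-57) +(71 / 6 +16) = 165895 / 4788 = 34.65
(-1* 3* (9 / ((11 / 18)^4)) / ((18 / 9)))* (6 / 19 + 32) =-870146064 / 278179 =-3128.01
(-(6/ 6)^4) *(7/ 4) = -7/ 4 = -1.75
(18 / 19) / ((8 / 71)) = 639 / 76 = 8.41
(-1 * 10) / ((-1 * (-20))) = -1 / 2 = -0.50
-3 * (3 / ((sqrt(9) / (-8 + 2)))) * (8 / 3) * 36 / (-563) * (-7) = 12096 / 563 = 21.48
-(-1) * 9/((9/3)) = 3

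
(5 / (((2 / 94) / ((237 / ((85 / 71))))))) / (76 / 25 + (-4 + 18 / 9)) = 19771725 / 442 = 44732.41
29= 29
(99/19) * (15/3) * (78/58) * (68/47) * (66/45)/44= 43758/25897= 1.69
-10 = -10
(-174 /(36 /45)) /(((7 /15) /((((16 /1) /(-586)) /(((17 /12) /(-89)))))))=-27874800 /34867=-799.46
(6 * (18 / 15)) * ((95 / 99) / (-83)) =-76 / 913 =-0.08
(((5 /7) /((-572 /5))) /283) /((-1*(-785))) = -5 /177901724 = -0.00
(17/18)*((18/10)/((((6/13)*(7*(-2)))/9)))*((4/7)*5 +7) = -45747/1960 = -23.34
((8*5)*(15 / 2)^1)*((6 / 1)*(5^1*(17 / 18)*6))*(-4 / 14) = -102000 / 7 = -14571.43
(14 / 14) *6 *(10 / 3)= 20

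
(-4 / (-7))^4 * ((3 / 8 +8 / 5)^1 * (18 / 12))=3792 / 12005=0.32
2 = 2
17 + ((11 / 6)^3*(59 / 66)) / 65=1439219 / 84240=17.08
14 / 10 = 7 / 5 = 1.40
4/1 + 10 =14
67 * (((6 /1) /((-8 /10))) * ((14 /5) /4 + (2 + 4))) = -13467 /4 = -3366.75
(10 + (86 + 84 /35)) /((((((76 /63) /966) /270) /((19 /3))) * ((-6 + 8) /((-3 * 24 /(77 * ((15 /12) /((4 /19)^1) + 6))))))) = -11087145216 /2101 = -5277080.06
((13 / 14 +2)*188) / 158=1927 / 553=3.48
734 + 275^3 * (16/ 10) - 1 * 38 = 33275696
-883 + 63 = -820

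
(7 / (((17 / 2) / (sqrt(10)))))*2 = 28*sqrt(10) / 17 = 5.21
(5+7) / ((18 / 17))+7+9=82 / 3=27.33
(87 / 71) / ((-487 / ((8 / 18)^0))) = -87 / 34577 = -0.00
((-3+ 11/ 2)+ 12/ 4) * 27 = 297/ 2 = 148.50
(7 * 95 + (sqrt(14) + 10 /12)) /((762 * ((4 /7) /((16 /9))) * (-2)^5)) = -27965 /329184 - 7 * sqrt(14) /54864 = -0.09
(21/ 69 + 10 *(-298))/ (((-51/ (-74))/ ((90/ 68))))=-38035815/ 6647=-5722.25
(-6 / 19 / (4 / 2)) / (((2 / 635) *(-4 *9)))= 635 / 456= 1.39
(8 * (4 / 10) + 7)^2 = 104.04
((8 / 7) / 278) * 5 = 0.02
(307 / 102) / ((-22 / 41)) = -12587 / 2244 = -5.61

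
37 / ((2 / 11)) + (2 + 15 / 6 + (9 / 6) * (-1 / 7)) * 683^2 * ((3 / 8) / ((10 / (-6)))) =-12589505 / 28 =-449625.18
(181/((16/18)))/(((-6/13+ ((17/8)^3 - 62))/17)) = -65.48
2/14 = 1/7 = 0.14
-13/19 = -0.68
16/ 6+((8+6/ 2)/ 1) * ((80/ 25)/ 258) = 1808/ 645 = 2.80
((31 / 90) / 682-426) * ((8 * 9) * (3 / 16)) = -2530437 / 440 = -5750.99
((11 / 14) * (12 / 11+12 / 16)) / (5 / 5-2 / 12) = 243 / 140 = 1.74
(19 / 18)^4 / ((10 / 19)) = 2476099 / 1049760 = 2.36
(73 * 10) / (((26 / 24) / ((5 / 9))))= 374.36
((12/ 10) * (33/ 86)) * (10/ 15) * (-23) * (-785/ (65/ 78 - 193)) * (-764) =1092486384/ 49579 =22035.26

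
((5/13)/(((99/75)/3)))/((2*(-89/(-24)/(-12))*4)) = -0.35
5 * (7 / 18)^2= 245 / 324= 0.76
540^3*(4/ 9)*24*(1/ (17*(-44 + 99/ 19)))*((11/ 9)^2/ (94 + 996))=-433382400/ 124151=-3490.77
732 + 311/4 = 3239/4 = 809.75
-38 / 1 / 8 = -19 / 4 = -4.75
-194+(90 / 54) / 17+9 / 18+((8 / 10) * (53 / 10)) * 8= -406679 / 2550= -159.48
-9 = -9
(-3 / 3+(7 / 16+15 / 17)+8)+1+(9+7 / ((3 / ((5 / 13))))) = 203857 / 10608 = 19.22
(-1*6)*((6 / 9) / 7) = -4 / 7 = -0.57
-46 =-46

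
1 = 1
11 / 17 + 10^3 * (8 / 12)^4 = 272891 / 1377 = 198.18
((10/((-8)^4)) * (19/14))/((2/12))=285/14336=0.02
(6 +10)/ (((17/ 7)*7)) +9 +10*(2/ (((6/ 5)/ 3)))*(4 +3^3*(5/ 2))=60944/ 17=3584.94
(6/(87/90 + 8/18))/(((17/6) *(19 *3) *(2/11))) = 5940/41021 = 0.14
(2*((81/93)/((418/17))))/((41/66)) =2754/24149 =0.11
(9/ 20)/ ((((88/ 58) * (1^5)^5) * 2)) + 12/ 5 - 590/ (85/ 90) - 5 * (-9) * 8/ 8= -3453711/ 5984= -577.16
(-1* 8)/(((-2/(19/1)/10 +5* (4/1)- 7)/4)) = -1520/617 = -2.46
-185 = -185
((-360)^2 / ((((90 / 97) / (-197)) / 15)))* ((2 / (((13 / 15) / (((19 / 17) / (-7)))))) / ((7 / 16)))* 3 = 11292960384000 / 10829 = 1042844250.07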